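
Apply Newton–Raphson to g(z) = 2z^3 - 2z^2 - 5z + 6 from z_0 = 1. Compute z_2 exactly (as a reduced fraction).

-2/9

g'(z) = 6z^2 - 4z - 5.
g(1) = 1, g'(1) = -3, so z_1 = 1 - 1/(-3) = 4/3.
g(4/3) = 14/27, g'(4/3) = 1/3, so z_2 = (4/3) - (14/27)/(1/3) = -2/9.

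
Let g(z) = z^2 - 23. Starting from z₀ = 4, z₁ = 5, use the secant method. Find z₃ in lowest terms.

g(4) = -7, g(5) = 2. z₂ = 5 - 2·(5 - 4)/(2 - (-7)) = 43/9.
g(5) = 2, g(43/9) = -14/81. z₃ = (43/9) - (-14/81)·((43/9) - 5)/((-14/81) - 2) = 211/44.

211/44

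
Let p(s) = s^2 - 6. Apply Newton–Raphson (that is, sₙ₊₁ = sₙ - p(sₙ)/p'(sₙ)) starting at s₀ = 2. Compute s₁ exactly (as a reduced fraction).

p'(s) = 2s.
p(2) = -2, p'(2) = 4, so s₁ = 2 - (-2)/4 = 5/2.

5/2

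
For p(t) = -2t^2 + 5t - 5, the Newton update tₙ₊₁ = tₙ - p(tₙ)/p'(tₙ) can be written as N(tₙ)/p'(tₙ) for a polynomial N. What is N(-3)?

-13

p'(t) = -4t + 5.
N(t) = t·p'(t) - p(t) = t·(-4t + 5) - (-2t^2 + 5t - 5) = -2t^2 + 5.
N(-3) = -13.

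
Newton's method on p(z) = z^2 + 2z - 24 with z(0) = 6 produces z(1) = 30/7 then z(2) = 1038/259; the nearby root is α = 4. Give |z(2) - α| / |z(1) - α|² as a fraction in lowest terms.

z(1) - α = 30/7 - 4 = 2/7, so |z(1) - α| = 2/7.
z(2) - α = 1038/259 - 4 = 2/259, so |z(2) - α| = 2/259.
|z(1) - α|² = 4/49.
Ratio = (2/259) / (4/49) = 7/74.

7/74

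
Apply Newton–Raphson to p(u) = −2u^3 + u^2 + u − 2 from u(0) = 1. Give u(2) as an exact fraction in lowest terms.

p'(u) = −6u^2 + 2u + 1.
p(1) = −2, p'(1) = −3, so u(1) = 1 − (−2)/(−3) = 1/3.
p(1/3) = −44/27, p'(1/3) = 1, so u(2) = (1/3) − (−44/27)/1 = 53/27.

53/27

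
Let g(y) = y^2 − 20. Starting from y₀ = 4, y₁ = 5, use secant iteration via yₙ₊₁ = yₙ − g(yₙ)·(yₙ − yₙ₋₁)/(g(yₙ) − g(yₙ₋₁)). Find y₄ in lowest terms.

g(4) = −4, g(5) = 5. y₂ = 5 − 5·(5 − 4)/(5 − (−4)) = 40/9.
g(5) = 5, g(40/9) = −20/81. y₃ = (40/9) − (−20/81)·((40/9) − 5)/((−20/81) − 5) = 76/17.
g(40/9) = −20/81, g(76/17) = −4/289. y₄ = (76/17) − (−4/289)·((76/17) − (40/9))/((−4/289) − (−20/81)) = 1525/341.

1525/341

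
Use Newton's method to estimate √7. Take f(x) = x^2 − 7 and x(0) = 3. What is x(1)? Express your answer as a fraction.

8/3

f'(x) = 2x.
f(3) = 2, f'(3) = 6, so x(1) = 3 − 2/6 = 8/3.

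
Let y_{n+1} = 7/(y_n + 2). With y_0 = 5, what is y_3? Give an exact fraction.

y_1 = 7/(5 + 2) = 1.
y_2 = 7/(1 + 2) = 7/3.
y_3 = 7/(7/3 + 2) = 21/13.

21/13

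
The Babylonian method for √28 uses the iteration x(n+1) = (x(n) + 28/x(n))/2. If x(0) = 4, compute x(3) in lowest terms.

x(1) = (4 + 28/4)/2 = 11/2.
x(2) = (11/2 + 28/(11/2))/2 = 233/44.
x(3) = (233/44 + 28/(233/44))/2 = 108497/20504.

108497/20504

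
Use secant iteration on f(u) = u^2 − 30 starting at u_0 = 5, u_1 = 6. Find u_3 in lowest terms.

115/21

f(5) = −5, f(6) = 6. u_2 = 6 − 6·(6 − 5)/(6 − (−5)) = 60/11.
f(6) = 6, f(60/11) = −30/121. u_3 = (60/11) − (−30/121)·((60/11) − 6)/((−30/121) − 6) = 115/21.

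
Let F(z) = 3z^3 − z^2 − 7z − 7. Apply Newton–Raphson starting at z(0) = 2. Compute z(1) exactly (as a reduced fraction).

51/25

F'(z) = 9z^2 − 2z − 7.
F(2) = −1, F'(2) = 25, so z(1) = 2 − (−1)/25 = 51/25.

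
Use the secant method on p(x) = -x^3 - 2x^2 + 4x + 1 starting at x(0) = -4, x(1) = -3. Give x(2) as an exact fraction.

-59/19

p(-4) = 17, p(-3) = -2. x(2) = (-3) - (-2)·((-3) - (-4))/((-2) - 17) = -59/19.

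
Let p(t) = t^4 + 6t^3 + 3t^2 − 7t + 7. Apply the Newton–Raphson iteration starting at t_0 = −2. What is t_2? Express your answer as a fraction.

−2898167/1416023

p'(t) = 4t^3 + 18t^2 + 6t − 7.
p(−2) = 1, p'(−2) = 21, so t_1 = (−2) − 1/21 = −43/21.
p(−43/21) = −3926/194481, p'(−43/21) = 202289/9261, so t_2 = (−43/21) − (−3926/194481)/(202289/9261) = −2898167/1416023.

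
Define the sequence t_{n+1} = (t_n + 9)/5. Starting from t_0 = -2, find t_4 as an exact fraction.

1402/625

t_1 = ((-2) + 9)/5 = 7/5.
t_2 = ((7/5) + 9)/5 = 52/25.
t_3 = ((52/25) + 9)/5 = 277/125.
t_4 = ((277/125) + 9)/5 = 1402/625.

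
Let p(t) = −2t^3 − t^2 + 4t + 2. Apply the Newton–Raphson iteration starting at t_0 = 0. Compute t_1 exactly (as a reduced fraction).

−1/2

p'(t) = −6t^2 − 2t + 4.
p(0) = 2, p'(0) = 4, so t_1 = 0 − 2/4 = −1/2.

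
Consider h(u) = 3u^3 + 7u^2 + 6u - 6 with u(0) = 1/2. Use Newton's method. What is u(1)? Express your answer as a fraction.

34/61

h'(u) = 9u^2 + 14u + 6.
h(1/2) = -7/8, h'(1/2) = 61/4, so u(1) = (1/2) - (-7/8)/(61/4) = 34/61.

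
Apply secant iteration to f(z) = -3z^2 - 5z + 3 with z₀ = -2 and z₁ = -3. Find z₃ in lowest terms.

f(-2) = 1, f(-3) = -9. z₂ = (-3) - (-9)·((-3) - (-2))/((-9) - 1) = -21/10.
f(-3) = -9, f(-21/10) = 27/100. z₃ = (-21/10) - (27/100)·((-21/10) - (-3))/((27/100) - (-9)) = -219/103.

-219/103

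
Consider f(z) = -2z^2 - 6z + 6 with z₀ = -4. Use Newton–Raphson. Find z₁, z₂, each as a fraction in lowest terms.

z₁ = -19/5, z₂ = -436/115

f'(z) = -4z - 6.
f(-4) = -2, f'(-4) = 10, so z₁ = (-4) - (-2)/10 = -19/5.
f(-19/5) = -2/25, f'(-19/5) = 46/5, so z₂ = (-19/5) - (-2/25)/(46/5) = -436/115.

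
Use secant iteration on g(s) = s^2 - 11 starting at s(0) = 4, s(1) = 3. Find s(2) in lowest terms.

g(4) = 5, g(3) = -2. s(2) = 3 - (-2)·(3 - 4)/((-2) - 5) = 23/7.

23/7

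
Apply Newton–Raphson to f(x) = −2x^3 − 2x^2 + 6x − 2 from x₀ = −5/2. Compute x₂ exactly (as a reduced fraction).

f'(x) = −6x^2 − 4x + 6.
f(−5/2) = 7/4, f'(−5/2) = −43/2, so x₁ = (−5/2) − (7/4)/(−43/2) = −104/43.
f(−104/43) = 6762/79507, f'(−104/43) = −35914/1849, so x₂ = (−104/43) − (6762/79507)/(−35914/1849) = −1864147/772151.

−1864147/772151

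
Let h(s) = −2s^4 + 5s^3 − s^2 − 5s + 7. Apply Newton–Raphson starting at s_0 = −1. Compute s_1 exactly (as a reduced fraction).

−6/5

h'(s) = −8s^3 + 15s^2 − 2s − 5.
h(−1) = 4, h'(−1) = 20, so s_1 = (−1) − 4/20 = −6/5.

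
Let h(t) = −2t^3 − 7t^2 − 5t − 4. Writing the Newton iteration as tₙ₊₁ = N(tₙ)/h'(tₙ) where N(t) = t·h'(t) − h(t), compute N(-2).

8

h'(t) = −6t^2 − 14t − 5.
N(t) = t·h'(t) − h(t) = t·(−6t^2 − 14t − 5) − (−2t^3 − 7t^2 − 5t − 4) = −4t^3 − 7t^2 + 4.
N(-2) = 8.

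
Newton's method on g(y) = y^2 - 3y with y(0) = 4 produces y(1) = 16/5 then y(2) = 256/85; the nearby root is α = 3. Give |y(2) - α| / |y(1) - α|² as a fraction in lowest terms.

y(1) - α = 16/5 - 3 = 1/5, so |y(1) - α| = 1/5.
y(2) - α = 256/85 - 3 = 1/85, so |y(2) - α| = 1/85.
|y(1) - α|² = 1/25.
Ratio = (1/85) / (1/25) = 5/17.

5/17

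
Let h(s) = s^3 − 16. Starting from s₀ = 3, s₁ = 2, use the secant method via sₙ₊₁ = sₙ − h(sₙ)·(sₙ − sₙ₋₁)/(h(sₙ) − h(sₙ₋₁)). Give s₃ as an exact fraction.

3376/1327

h(3) = 11, h(2) = −8. s₂ = 2 − (−8)·(2 − 3)/((−8) − 11) = 46/19.
h(2) = −8, h(46/19) = −12408/6859. s₃ = (46/19) − (−12408/6859)·((46/19) − 2)/((−12408/6859) − (−8)) = 3376/1327.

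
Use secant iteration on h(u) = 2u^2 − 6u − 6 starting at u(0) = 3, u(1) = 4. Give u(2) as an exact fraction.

h(3) = −6, h(4) = 2. u(2) = 4 − 2·(4 − 3)/(2 − (−6)) = 15/4.

15/4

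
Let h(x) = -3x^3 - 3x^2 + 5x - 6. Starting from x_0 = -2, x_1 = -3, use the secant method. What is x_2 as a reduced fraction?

-78/37

h(-2) = -4, h(-3) = 33. x_2 = (-3) - 33·((-3) - (-2))/(33 - (-4)) = -78/37.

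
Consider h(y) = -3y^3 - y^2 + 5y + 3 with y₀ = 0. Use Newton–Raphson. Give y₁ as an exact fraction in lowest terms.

-3/5

h'(y) = -9y^2 - 2y + 5.
h(0) = 3, h'(0) = 5, so y₁ = 0 - 3/5 = -3/5.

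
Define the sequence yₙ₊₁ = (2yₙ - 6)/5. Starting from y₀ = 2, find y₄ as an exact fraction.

-1186/625

y₁ = (2·2 - 6)/5 = -2/5.
y₂ = (2·(-2/5) - 6)/5 = -34/25.
y₃ = (2·(-34/25) - 6)/5 = -218/125.
y₄ = (2·(-218/125) - 6)/5 = -1186/625.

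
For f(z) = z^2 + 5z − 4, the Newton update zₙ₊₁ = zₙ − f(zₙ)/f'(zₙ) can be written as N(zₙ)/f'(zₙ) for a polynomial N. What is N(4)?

f'(z) = 2z + 5.
N(z) = z·f'(z) − f(z) = z·(2z + 5) − (z^2 + 5z − 4) = z^2 + 4.
N(4) = 20.

20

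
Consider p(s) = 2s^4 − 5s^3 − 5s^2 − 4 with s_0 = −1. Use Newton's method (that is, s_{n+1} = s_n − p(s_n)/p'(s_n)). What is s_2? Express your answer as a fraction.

p'(s) = 8s^3 − 15s^2 − 10s.
p(−1) = −2, p'(−1) = −13, so s_1 = (−1) − (−2)/(−13) = −15/13.
p(−15/13) = 16256/28561, p'(−15/13) = −45525/2197, so s_2 = (−15/13) − (16256/28561)/(−45525/2197) = −666619/591825.

−666619/591825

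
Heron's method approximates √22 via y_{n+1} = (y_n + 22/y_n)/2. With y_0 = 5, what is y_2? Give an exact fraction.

y_1 = (5 + 22/5)/2 = 47/10.
y_2 = (47/10 + 22/(47/10))/2 = 4409/940.

4409/940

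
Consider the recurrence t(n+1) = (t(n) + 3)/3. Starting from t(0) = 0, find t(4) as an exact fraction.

t(1) = (0 + 3)/3 = 1.
t(2) = (1 + 3)/3 = 4/3.
t(3) = ((4/3) + 3)/3 = 13/9.
t(4) = ((13/9) + 3)/3 = 40/27.

40/27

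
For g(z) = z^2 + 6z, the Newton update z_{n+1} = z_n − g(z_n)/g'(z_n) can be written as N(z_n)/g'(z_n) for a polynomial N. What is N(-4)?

g'(z) = 2z + 6.
N(z) = z·g'(z) − g(z) = z·(2z + 6) − (z^2 + 6z) = z^2.
N(-4) = 16.

16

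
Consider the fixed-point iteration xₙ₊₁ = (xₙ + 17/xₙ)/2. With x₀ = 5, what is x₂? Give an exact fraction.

433/105

x₁ = (5 + 17/5)/2 = 21/5.
x₂ = (21/5 + 17/(21/5))/2 = 433/105.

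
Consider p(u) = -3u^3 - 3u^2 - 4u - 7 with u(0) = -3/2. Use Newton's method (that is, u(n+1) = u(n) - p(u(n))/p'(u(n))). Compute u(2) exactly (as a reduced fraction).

-3666583/2768668

p'(u) = -9u^2 - 6u - 4.
p(-3/2) = 19/8, p'(-3/2) = -61/4, so u(1) = (-3/2) - (19/8)/(-61/4) = -82/61.
p(-82/61) = 55233/226981, p'(-82/61) = -45388/3721, so u(2) = (-82/61) - (55233/226981)/(-45388/3721) = -3666583/2768668.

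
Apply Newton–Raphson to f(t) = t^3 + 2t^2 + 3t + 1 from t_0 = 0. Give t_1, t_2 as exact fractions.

t_1 = -1/3, t_2 = -23/54

f'(t) = 3t^2 + 4t + 3.
f(0) = 1, f'(0) = 3, so t_1 = 0 - 1/3 = -1/3.
f(-1/3) = 5/27, f'(-1/3) = 2, so t_2 = (-1/3) - (5/27)/2 = -23/54.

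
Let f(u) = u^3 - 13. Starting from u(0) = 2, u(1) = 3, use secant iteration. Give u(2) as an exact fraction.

f(2) = -5, f(3) = 14. u(2) = 3 - 14·(3 - 2)/(14 - (-5)) = 43/19.

43/19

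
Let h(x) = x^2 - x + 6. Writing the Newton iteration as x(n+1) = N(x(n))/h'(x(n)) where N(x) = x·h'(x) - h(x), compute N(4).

h'(x) = 2x - 1.
N(x) = x·h'(x) - h(x) = x·(2x - 1) - (x^2 - x + 6) = x^2 - 6.
N(4) = 10.

10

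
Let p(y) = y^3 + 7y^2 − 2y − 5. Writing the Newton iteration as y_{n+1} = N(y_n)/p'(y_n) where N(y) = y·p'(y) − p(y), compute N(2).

49

p'(y) = 3y^2 + 14y − 2.
N(y) = y·p'(y) − p(y) = y·(3y^2 + 14y − 2) − (y^3 + 7y^2 − 2y − 5) = 2y^3 + 7y^2 + 5.
N(2) = 49.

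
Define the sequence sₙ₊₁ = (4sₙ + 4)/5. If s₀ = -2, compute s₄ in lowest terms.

964/625

s₁ = (4·(-2) + 4)/5 = -4/5.
s₂ = (4·(-4/5) + 4)/5 = 4/25.
s₃ = (4·(4/25) + 4)/5 = 116/125.
s₄ = (4·(116/125) + 4)/5 = 964/625.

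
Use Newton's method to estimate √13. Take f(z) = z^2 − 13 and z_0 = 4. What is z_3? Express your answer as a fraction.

5597777/1552544

f'(z) = 2z.
f(4) = 3, f'(4) = 8, so z_1 = 4 − 3/8 = 29/8.
f(29/8) = 9/64, f'(29/8) = 29/4, so z_2 = (29/8) − (9/64)/(29/4) = 1673/464.
f(1673/464) = 81/215296, f'(1673/464) = 1673/232, so z_3 = (1673/464) − (81/215296)/(1673/232) = 5597777/1552544.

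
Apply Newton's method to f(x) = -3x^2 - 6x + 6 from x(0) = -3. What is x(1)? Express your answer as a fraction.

f'(x) = -6x - 6.
f(-3) = -3, f'(-3) = 12, so x(1) = (-3) - (-3)/12 = -11/4.

-11/4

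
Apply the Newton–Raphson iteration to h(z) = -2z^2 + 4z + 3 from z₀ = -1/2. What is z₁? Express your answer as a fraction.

-7/12

h'(z) = -4z + 4.
h(-1/2) = 1/2, h'(-1/2) = 6, so z₁ = (-1/2) - (1/2)/6 = -7/12.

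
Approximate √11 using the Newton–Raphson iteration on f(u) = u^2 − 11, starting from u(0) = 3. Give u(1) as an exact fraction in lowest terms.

10/3

f'(u) = 2u.
f(3) = −2, f'(3) = 6, so u(1) = 3 − (−2)/6 = 10/3.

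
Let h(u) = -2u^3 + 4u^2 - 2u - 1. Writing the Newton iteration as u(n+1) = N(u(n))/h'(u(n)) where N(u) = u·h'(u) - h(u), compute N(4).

-191

h'(u) = -6u^2 + 8u - 2.
N(u) = u·h'(u) - h(u) = u·(-6u^2 + 8u - 2) - (-2u^3 + 4u^2 - 2u - 1) = -4u^3 + 4u^2 + 1.
N(4) = -191.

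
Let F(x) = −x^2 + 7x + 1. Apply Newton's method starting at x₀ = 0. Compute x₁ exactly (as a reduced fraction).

−1/7

F'(x) = −2x + 7.
F(0) = 1, F'(0) = 7, so x₁ = 0 − 1/7 = −1/7.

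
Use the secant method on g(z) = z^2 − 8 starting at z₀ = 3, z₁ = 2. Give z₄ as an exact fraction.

g(3) = 1, g(2) = −4. z₂ = 2 − (−4)·(2 − 3)/((−4) − 1) = 14/5.
g(2) = −4, g(14/5) = −4/25. z₃ = (14/5) − (−4/25)·((14/5) − 2)/((−4/25) − (−4)) = 17/6.
g(14/5) = −4/25, g(17/6) = 1/36. z₄ = (17/6) − (1/36)·((17/6) − (14/5))/((1/36) − (−4/25)) = 478/169.

478/169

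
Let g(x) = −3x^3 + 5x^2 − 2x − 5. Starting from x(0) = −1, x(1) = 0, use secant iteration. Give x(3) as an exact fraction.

−20/21

g(−1) = 5, g(0) = −5. x(2) = 0 − (−5)·(0 − (−1))/((−5) − 5) = −1/2.
g(0) = −5, g(−1/2) = −19/8. x(3) = (−1/2) − (−19/8)·((−1/2) − 0)/((−19/8) − (−5)) = −20/21.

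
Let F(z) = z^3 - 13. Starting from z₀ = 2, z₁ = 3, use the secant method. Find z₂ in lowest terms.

43/19

F(2) = -5, F(3) = 14. z₂ = 3 - 14·(3 - 2)/(14 - (-5)) = 43/19.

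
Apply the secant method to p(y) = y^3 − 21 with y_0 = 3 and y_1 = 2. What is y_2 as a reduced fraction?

51/19

p(3) = 6, p(2) = −13. y_2 = 2 − (−13)·(2 − 3)/((−13) − 6) = 51/19.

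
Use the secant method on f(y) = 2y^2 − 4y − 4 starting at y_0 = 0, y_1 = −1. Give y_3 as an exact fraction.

f(0) = −4, f(−1) = 2. y_2 = (−1) − 2·((−1) − 0)/(2 − (−4)) = −2/3.
f(−1) = 2, f(−2/3) = −4/9. y_3 = (−2/3) − (−4/9)·((−2/3) − (−1))/((−4/9) − 2) = −8/11.

−8/11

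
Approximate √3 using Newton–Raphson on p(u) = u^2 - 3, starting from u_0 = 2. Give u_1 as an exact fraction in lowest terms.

p'(u) = 2u.
p(2) = 1, p'(2) = 4, so u_1 = 2 - 1/4 = 7/4.

7/4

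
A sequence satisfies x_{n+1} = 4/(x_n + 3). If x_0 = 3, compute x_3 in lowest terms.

44/45

x_1 = 4/(3 + 3) = 2/3.
x_2 = 4/(2/3 + 3) = 12/11.
x_3 = 4/(12/11 + 3) = 44/45.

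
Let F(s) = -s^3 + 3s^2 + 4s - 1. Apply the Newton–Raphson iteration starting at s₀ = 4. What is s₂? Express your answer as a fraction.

F'(s) = -3s^2 + 6s + 4.
F(4) = -1, F'(4) = -20, so s₁ = 4 - (-1)/(-20) = 79/20.
F(79/20) = -179/8000, F'(79/20) = -7643/400, so s₂ = (79/20) - (-179/8000)/(-7643/400) = 301809/76430.

301809/76430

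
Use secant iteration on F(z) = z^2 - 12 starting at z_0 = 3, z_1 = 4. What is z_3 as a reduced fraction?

F(3) = -3, F(4) = 4. z_2 = 4 - 4·(4 - 3)/(4 - (-3)) = 24/7.
F(4) = 4, F(24/7) = -12/49. z_3 = (24/7) - (-12/49)·((24/7) - 4)/((-12/49) - 4) = 45/13.

45/13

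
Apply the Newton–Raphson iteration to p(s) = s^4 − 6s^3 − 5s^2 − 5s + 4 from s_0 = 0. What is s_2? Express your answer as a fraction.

7572/14045

p'(s) = 4s^3 − 18s^2 − 10s − 5.
p(0) = 4, p'(0) = −5, so s_1 = 0 − 4/(−5) = 4/5.
p(4/5) = −3664/625, p'(4/5) = −2809/125, so s_2 = (4/5) − (−3664/625)/(−2809/125) = 7572/14045.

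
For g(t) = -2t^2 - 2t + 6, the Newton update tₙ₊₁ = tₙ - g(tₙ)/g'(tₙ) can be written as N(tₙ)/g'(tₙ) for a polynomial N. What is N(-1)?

-8

g'(t) = -4t - 2.
N(t) = t·g'(t) - g(t) = t·(-4t - 2) - (-2t^2 - 2t + 6) = -2t^2 - 6.
N(-1) = -8.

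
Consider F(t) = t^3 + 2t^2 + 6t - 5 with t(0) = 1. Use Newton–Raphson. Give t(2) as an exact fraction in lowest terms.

F'(t) = 3t^2 + 4t + 6.
F(1) = 4, F'(1) = 13, so t(1) = 1 - 4/13 = 9/13.
F(9/13) = 976/2197, F'(9/13) = 1725/169, so t(2) = (9/13) - (976/2197)/(1725/169) = 14549/22425.

14549/22425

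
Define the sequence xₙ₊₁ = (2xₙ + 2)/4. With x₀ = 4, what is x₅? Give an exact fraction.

35/32

x₁ = (2·4 + 2)/4 = 5/2.
x₂ = (2·(5/2) + 2)/4 = 7/4.
x₃ = (2·(7/4) + 2)/4 = 11/8.
x₄ = (2·(11/8) + 2)/4 = 19/16.
x₅ = (2·(19/16) + 2)/4 = 35/32.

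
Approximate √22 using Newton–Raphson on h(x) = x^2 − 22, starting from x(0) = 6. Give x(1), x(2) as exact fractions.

x(1) = 29/6, x(2) = 1633/348

h'(x) = 2x.
h(6) = 14, h'(6) = 12, so x(1) = 6 − 14/12 = 29/6.
h(29/6) = 49/36, h'(29/6) = 29/3, so x(2) = (29/6) − (49/36)/(29/3) = 1633/348.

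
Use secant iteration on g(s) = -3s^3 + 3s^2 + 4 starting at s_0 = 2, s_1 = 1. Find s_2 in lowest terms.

g(2) = -8, g(1) = 4. s_2 = 1 - 4·(1 - 2)/(4 - (-8)) = 4/3.

4/3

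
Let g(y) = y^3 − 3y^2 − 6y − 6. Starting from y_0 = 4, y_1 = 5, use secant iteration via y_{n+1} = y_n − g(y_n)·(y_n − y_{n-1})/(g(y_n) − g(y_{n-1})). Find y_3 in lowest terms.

87/19

g(4) = −14, g(5) = 14. y_2 = 5 − 14·(5 − 4)/(14 − (−14)) = 9/2.
g(5) = 14, g(9/2) = −21/8. y_3 = (9/2) − (−21/8)·((9/2) − 5)/((−21/8) − 14) = 87/19.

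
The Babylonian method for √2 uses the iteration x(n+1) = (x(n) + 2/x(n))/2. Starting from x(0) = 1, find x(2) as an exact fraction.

17/12

x(1) = (1 + 2/1)/2 = 3/2.
x(2) = (3/2 + 2/(3/2))/2 = 17/12.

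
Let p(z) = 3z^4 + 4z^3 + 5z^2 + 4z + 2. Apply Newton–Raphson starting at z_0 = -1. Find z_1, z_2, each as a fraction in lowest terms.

z_1 = -2/3, z_2 = 5/12

p'(z) = 12z^3 + 12z^2 + 10z + 4.
p(-1) = 2, p'(-1) = -6, so z_1 = (-1) - 2/(-6) = -2/3.
p(-2/3) = 26/27, p'(-2/3) = -8/9, so z_2 = (-2/3) - (26/27)/(-8/9) = 5/12.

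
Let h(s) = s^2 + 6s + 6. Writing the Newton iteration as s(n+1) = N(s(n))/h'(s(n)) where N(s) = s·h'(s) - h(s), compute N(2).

-2

h'(s) = 2s + 6.
N(s) = s·h'(s) - h(s) = s·(2s + 6) - (s^2 + 6s + 6) = s^2 - 6.
N(2) = -2.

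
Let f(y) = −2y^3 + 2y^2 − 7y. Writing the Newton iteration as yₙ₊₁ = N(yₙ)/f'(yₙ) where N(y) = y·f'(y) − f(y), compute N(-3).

126

f'(y) = −6y^2 + 4y − 7.
N(y) = y·f'(y) − f(y) = y·(−6y^2 + 4y − 7) − (−2y^3 + 2y^2 − 7y) = −4y^3 + 2y^2.
N(-3) = 126.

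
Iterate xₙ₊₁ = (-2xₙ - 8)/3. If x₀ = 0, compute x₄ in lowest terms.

-104/81

x₁ = (-2·0 - 8)/3 = -8/3.
x₂ = (-2·(-8/3) - 8)/3 = -8/9.
x₃ = (-2·(-8/9) - 8)/3 = -56/27.
x₄ = (-2·(-56/27) - 8)/3 = -104/81.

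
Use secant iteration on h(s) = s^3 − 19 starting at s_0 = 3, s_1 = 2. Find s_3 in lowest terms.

15385/5707

h(3) = 8, h(2) = −11. s_2 = 2 − (−11)·(2 − 3)/((−11) − 8) = 49/19.
h(2) = −11, h(49/19) = −12672/6859. s_3 = (49/19) − (−12672/6859)·((49/19) − 2)/((−12672/6859) − (−11)) = 15385/5707.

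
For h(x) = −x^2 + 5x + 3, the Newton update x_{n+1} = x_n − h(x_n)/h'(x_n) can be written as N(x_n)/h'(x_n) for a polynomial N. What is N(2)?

−7

h'(x) = −2x + 5.
N(x) = x·h'(x) − h(x) = x·(−2x + 5) − (−x^2 + 5x + 3) = −x^2 − 3.
N(2) = −7.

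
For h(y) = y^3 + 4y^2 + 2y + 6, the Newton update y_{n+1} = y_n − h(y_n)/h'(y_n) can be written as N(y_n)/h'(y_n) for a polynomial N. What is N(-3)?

h'(y) = 3y^2 + 8y + 2.
N(y) = y·h'(y) − h(y) = y·(3y^2 + 8y + 2) − (y^3 + 4y^2 + 2y + 6) = 2y^3 + 4y^2 − 6.
N(-3) = −24.

−24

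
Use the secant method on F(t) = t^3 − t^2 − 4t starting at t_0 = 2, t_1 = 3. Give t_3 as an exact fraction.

396/157

F(2) = −4, F(3) = 6. t_2 = 3 − 6·(3 − 2)/(6 − (−4)) = 12/5.
F(3) = 6, F(12/5) = −192/125. t_3 = (12/5) − (−192/125)·((12/5) − 3)/((−192/125) − 6) = 396/157.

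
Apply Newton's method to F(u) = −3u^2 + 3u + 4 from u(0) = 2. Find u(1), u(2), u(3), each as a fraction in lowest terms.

F'(u) = −6u + 3.
F(2) = −2, F'(2) = −9, so u(1) = 2 − (−2)/(−9) = 16/9.
F(16/9) = −4/27, F'(16/9) = −23/3, so u(2) = (16/9) − (−4/27)/(−23/3) = 364/207.
F(364/207) = −16/14283, F'(364/207) = −521/69, so u(3) = (364/207) − (−16/14283)/(−521/69) = 189628/107847.

u(1) = 16/9, u(2) = 364/207, u(3) = 189628/107847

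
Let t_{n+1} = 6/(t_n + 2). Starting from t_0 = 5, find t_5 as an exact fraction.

426/265

t_1 = 6/(5 + 2) = 6/7.
t_2 = 6/(6/7 + 2) = 21/10.
t_3 = 6/(21/10 + 2) = 60/41.
t_4 = 6/(60/41 + 2) = 123/71.
t_5 = 6/(123/71 + 2) = 426/265.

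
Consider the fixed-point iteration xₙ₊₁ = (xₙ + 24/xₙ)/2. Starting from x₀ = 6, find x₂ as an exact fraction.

x₁ = (6 + 24/6)/2 = 5.
x₂ = (5 + 24/5)/2 = 49/10.

49/10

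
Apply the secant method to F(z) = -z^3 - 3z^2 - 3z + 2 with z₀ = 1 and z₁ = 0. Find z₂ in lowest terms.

F(1) = -5, F(0) = 2. z₂ = 0 - 2·(0 - 1)/(2 - (-5)) = 2/7.

2/7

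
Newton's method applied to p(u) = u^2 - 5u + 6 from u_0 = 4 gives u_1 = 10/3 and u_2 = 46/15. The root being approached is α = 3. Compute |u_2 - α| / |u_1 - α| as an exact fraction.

u_1 - α = 10/3 - 3 = 1/3, so |u_1 - α| = 1/3.
u_2 - α = 46/15 - 3 = 1/15, so |u_2 - α| = 1/15.
Ratio = (1/15) / (1/3) = 1/5.

1/5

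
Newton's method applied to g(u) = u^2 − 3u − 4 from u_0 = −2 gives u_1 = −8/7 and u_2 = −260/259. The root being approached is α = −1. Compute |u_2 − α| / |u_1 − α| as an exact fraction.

1/37

u_1 − α = −8/7 − (−1) = −8/7 + 1 = −1/7, so |u_1 − α| = 1/7.
u_2 − α = −260/259 − (−1) = −260/259 + 1 = −1/259, so |u_2 − α| = 1/259.
Ratio = (1/259) / (1/7) = 1/37.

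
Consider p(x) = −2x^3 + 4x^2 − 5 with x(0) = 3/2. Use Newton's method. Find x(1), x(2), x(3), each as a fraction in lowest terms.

x(1) = −1/3, x(2) = −151/90, x(3) = −6406291/5524335

p'(x) = −6x^2 + 8x.
p(3/2) = −11/4, p'(3/2) = −3/2, so x(1) = (3/2) − (−11/4)/(−3/2) = −1/3.
p(−1/3) = −121/27, p'(−1/3) = −10/3, so x(2) = (−1/3) − (−121/27)/(−10/3) = −151/90.
p(−151/90) = 5724631/364500, p'(−151/90) = −40921/1350, so x(3) = (−151/90) − (5724631/364500)/(−40921/1350) = −6406291/5524335.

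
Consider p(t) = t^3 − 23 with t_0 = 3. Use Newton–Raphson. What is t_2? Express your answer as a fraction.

1365775/480249

p'(t) = 3t^2.
p(3) = 4, p'(3) = 27, so t_1 = 3 − 4/27 = 77/27.
p(77/27) = 3824/19683, p'(77/27) = 5929/243, so t_2 = (77/27) − (3824/19683)/(5929/243) = 1365775/480249.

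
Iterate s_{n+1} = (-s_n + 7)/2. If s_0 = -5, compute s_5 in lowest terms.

41/16

s_1 = (-(-5) + 7)/2 = 6.
s_2 = (-6 + 7)/2 = 1/2.
s_3 = (-(1/2) + 7)/2 = 13/4.
s_4 = (-(13/4) + 7)/2 = 15/8.
s_5 = (-(15/8) + 7)/2 = 41/16.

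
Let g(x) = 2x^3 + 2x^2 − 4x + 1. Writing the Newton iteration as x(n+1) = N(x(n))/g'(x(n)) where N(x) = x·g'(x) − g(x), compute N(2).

g'(x) = 6x^2 + 4x − 4.
N(x) = x·g'(x) − g(x) = x·(6x^2 + 4x − 4) − (2x^3 + 2x^2 − 4x + 1) = 4x^3 + 2x^2 − 1.
N(2) = 39.

39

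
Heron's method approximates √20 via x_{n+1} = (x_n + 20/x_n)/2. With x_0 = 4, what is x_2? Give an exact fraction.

161/36

x_1 = (4 + 20/4)/2 = 9/2.
x_2 = (9/2 + 20/(9/2))/2 = 161/36.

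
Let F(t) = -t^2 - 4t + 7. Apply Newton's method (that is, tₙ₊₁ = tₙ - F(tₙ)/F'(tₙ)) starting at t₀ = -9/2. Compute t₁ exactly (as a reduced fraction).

F'(t) = -2t - 4.
F(-9/2) = 19/4, F'(-9/2) = 5, so t₁ = (-9/2) - (19/4)/5 = -109/20.

-109/20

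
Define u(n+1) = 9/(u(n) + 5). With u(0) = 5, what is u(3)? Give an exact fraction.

531/385

u(1) = 9/(5 + 5) = 9/10.
u(2) = 9/(9/10 + 5) = 90/59.
u(3) = 9/(90/59 + 5) = 531/385.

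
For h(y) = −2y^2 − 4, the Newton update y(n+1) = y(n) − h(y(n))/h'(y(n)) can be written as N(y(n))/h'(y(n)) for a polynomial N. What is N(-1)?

2

h'(y) = −4y.
N(y) = y·h'(y) − h(y) = y·(−4y) − (−2y^2 − 4) = −2y^2 + 4.
N(-1) = 2.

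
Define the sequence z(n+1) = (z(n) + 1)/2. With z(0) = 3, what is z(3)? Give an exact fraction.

5/4

z(1) = (3 + 1)/2 = 2.
z(2) = (2 + 1)/2 = 3/2.
z(3) = ((3/2) + 1)/2 = 5/4.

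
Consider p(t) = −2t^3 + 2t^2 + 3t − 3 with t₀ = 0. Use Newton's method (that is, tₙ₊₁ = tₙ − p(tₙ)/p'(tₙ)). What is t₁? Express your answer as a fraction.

p'(t) = −6t^2 + 4t + 3.
p(0) = −3, p'(0) = 3, so t₁ = 0 − (−3)/3 = 1.

1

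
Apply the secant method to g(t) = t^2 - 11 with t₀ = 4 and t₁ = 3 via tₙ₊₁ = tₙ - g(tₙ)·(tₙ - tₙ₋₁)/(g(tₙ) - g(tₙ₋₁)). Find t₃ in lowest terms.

g(4) = 5, g(3) = -2. t₂ = 3 - (-2)·(3 - 4)/((-2) - 5) = 23/7.
g(3) = -2, g(23/7) = -10/49. t₃ = (23/7) - (-10/49)·((23/7) - 3)/((-10/49) - (-2)) = 73/22.

73/22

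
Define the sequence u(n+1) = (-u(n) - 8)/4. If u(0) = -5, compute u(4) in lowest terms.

u(1) = (-(-5) - 8)/4 = -3/4.
u(2) = (-(-3/4) - 8)/4 = -29/16.
u(3) = (-(-29/16) - 8)/4 = -99/64.
u(4) = (-(-99/64) - 8)/4 = -413/256.

-413/256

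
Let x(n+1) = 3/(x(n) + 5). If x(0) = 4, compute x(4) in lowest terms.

x(1) = 3/(4 + 5) = 1/3.
x(2) = 3/(1/3 + 5) = 9/16.
x(3) = 3/(9/16 + 5) = 48/89.
x(4) = 3/(48/89 + 5) = 267/493.

267/493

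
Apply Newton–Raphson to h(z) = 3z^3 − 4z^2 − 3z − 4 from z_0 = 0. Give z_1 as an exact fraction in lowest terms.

h'(z) = 9z^2 − 8z − 3.
h(0) = −4, h'(0) = −3, so z_1 = 0 − (−4)/(−3) = −4/3.

−4/3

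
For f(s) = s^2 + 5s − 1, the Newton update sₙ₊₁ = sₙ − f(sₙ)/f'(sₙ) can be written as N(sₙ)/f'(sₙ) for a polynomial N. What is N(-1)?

f'(s) = 2s + 5.
N(s) = s·f'(s) − f(s) = s·(2s + 5) − (s^2 + 5s − 1) = s^2 + 1.
N(-1) = 2.

2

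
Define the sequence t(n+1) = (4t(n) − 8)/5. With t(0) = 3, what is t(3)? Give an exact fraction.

−296/125

t(1) = (4·3 − 8)/5 = 4/5.
t(2) = (4·(4/5) − 8)/5 = −24/25.
t(3) = (4·(−24/25) − 8)/5 = −296/125.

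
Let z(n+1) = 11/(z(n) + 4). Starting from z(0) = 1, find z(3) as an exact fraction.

341/179

z(1) = 11/(1 + 4) = 11/5.
z(2) = 11/(11/5 + 4) = 55/31.
z(3) = 11/(55/31 + 4) = 341/179.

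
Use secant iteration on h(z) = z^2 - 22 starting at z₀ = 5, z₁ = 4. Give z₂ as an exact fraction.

14/3

h(5) = 3, h(4) = -6. z₂ = 4 - (-6)·(4 - 5)/((-6) - 3) = 14/3.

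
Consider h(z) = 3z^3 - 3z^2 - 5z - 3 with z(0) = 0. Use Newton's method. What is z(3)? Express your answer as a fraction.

h'(z) = 9z^2 - 6z - 5.
h(0) = -3, h'(0) = -5, so z(1) = 0 - (-3)/(-5) = -3/5.
h(-3/5) = -216/125, h'(-3/5) = 46/25, so z(2) = (-3/5) - (-216/125)/(46/25) = 39/115.
h(39/115) = -7488288/1520875, h'(39/115) = -79346/13225, so z(3) = (39/115) - (-7488288/1520875)/(-79346/13225) = -2196897/4562395.

-2196897/4562395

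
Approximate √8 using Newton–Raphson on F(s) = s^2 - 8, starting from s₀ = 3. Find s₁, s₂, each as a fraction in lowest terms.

F'(s) = 2s.
F(3) = 1, F'(3) = 6, so s₁ = 3 - 1/6 = 17/6.
F(17/6) = 1/36, F'(17/6) = 17/3, so s₂ = (17/6) - (1/36)/(17/3) = 577/204.

s₁ = 17/6, s₂ = 577/204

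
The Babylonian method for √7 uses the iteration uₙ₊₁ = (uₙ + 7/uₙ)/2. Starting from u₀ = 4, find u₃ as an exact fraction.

u₁ = (4 + 7/4)/2 = 23/8.
u₂ = (23/8 + 7/(23/8))/2 = 977/368.
u₃ = (977/368 + 7/(977/368))/2 = 1902497/719072.

1902497/719072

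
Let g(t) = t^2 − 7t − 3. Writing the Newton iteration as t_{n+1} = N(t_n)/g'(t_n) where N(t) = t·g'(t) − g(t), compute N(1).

g'(t) = 2t − 7.
N(t) = t·g'(t) − g(t) = t·(2t − 7) − (t^2 − 7t − 3) = t^2 + 3.
N(1) = 4.

4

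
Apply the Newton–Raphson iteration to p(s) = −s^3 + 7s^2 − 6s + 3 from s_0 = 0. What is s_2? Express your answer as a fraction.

−6

p'(s) = −3s^2 + 14s − 6.
p(0) = 3, p'(0) = −6, so s_1 = 0 − 3/(−6) = 1/2.
p(1/2) = 13/8, p'(1/2) = 1/4, so s_2 = (1/2) − (13/8)/(1/4) = −6.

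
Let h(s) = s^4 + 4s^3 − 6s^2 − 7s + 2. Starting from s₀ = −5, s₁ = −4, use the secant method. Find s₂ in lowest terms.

−63/13

h(−5) = 12, h(−4) = −66. s₂ = (−4) − (−66)·((−4) − (−5))/((−66) − 12) = −63/13.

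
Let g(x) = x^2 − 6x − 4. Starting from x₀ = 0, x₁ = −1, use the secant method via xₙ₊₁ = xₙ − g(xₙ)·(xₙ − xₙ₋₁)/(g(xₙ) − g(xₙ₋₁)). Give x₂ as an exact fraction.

−4/7

g(0) = −4, g(−1) = 3. x₂ = (−1) − 3·((−1) − 0)/(3 − (−4)) = −4/7.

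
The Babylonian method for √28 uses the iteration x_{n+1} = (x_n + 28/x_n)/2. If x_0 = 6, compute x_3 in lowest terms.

x_1 = (6 + 28/6)/2 = 16/3.
x_2 = (16/3 + 28/(16/3))/2 = 127/24.
x_3 = (127/24 + 28/(127/24))/2 = 32257/6096.

32257/6096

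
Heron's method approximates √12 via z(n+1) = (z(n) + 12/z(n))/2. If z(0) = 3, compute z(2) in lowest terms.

z(1) = (3 + 12/3)/2 = 7/2.
z(2) = (7/2 + 12/(7/2))/2 = 97/28.

97/28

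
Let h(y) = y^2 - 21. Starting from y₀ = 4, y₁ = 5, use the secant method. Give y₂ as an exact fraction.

h(4) = -5, h(5) = 4. y₂ = 5 - 4·(5 - 4)/(4 - (-5)) = 41/9.

41/9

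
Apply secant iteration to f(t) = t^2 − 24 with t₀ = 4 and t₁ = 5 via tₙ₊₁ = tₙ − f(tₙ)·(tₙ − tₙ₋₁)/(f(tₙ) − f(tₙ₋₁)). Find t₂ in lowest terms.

f(4) = −8, f(5) = 1. t₂ = 5 − 1·(5 − 4)/(1 − (−8)) = 44/9.

44/9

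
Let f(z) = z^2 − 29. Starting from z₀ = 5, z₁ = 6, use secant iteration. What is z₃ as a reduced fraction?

f(5) = −4, f(6) = 7. z₂ = 6 − 7·(6 − 5)/(7 − (−4)) = 59/11.
f(6) = 7, f(59/11) = −28/121. z₃ = (59/11) − (−28/121)·((59/11) − 6)/((−28/121) − 7) = 673/125.

673/125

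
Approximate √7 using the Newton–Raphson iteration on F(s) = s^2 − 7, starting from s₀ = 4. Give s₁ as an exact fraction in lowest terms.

23/8

F'(s) = 2s.
F(4) = 9, F'(4) = 8, so s₁ = 4 − 9/8 = 23/8.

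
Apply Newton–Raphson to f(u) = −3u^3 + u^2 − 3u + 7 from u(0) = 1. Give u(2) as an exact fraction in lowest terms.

1991/1695

f'(u) = −9u^2 + 2u − 3.
f(1) = 2, f'(1) = −10, so u(1) = 1 − 2/(−10) = 6/5.
f(6/5) = −43/125, f'(6/5) = −339/25, so u(2) = (6/5) − (−43/125)/(−339/25) = 1991/1695.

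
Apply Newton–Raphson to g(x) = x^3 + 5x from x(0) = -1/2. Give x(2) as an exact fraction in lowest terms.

g'(x) = 3x^2 + 5.
g(-1/2) = -21/8, g'(-1/2) = 23/4, so x(1) = (-1/2) - (-21/8)/(23/4) = -1/23.
g(-1/23) = -2646/12167, g'(-1/23) = 2648/529, so x(2) = (-1/23) - (-2646/12167)/(2648/529) = -1/30452.

-1/30452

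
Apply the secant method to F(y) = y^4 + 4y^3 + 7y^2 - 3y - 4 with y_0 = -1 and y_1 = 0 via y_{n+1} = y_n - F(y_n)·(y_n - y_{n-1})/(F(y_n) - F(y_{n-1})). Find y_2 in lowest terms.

-4/7

F(-1) = 3, F(0) = -4. y_2 = 0 - (-4)·(0 - (-1))/((-4) - 3) = -4/7.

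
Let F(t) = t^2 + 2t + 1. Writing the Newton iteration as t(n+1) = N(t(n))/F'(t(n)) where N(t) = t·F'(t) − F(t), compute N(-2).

3

F'(t) = 2t + 2.
N(t) = t·F'(t) − F(t) = t·(2t + 2) − (t^2 + 2t + 1) = t^2 − 1.
N(-2) = 3.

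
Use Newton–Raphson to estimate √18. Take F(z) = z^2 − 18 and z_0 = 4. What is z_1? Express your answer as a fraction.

17/4

F'(z) = 2z.
F(4) = −2, F'(4) = 8, so z_1 = 4 − (−2)/8 = 17/4.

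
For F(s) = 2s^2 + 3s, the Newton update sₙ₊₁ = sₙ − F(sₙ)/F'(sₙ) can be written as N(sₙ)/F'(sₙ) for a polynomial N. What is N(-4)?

32

F'(s) = 4s + 3.
N(s) = s·F'(s) − F(s) = s·(4s + 3) − (2s^2 + 3s) = 2s^2.
N(-4) = 32.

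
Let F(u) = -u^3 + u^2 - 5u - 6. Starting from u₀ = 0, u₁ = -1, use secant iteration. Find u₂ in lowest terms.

-6/7

F(0) = -6, F(-1) = 1. u₂ = (-1) - 1·((-1) - 0)/(1 - (-6)) = -6/7.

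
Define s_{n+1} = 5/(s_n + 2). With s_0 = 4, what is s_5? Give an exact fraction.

s_1 = 5/(4 + 2) = 5/6.
s_2 = 5/(5/6 + 2) = 30/17.
s_3 = 5/(30/17 + 2) = 85/64.
s_4 = 5/(85/64 + 2) = 320/213.
s_5 = 5/(320/213 + 2) = 1065/746.

1065/746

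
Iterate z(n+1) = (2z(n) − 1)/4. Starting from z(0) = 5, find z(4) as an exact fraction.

−5/32

z(1) = (2·5 − 1)/4 = 9/4.
z(2) = (2·(9/4) − 1)/4 = 7/8.
z(3) = (2·(7/8) − 1)/4 = 3/16.
z(4) = (2·(3/16) − 1)/4 = −5/32.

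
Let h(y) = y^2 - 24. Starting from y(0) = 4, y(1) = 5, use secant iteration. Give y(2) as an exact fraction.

44/9

h(4) = -8, h(5) = 1. y(2) = 5 - 1·(5 - 4)/(1 - (-8)) = 44/9.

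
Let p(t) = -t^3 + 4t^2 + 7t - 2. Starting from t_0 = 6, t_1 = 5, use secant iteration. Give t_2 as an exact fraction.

p(6) = -32, p(5) = 8. t_2 = 5 - 8·(5 - 6)/(8 - (-32)) = 26/5.

26/5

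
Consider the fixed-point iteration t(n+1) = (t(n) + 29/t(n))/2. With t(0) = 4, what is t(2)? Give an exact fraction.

3881/720

t(1) = (4 + 29/4)/2 = 45/8.
t(2) = (45/8 + 29/(45/8))/2 = 3881/720.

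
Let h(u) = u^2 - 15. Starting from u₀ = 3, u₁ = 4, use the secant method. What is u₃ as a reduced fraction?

213/55

h(3) = -6, h(4) = 1. u₂ = 4 - 1·(4 - 3)/(1 - (-6)) = 27/7.
h(4) = 1, h(27/7) = -6/49. u₃ = (27/7) - (-6/49)·((27/7) - 4)/((-6/49) - 1) = 213/55.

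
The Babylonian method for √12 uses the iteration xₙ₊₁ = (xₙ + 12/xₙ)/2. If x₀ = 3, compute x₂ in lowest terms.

97/28

x₁ = (3 + 12/3)/2 = 7/2.
x₂ = (7/2 + 12/(7/2))/2 = 97/28.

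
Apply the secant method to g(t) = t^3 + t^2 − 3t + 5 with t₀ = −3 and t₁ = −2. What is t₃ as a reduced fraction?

−2925/1039

g(−3) = −4, g(−2) = 7. t₂ = (−2) − 7·((−2) − (−3))/(7 − (−4)) = −29/11.
g(−2) = 7, g(−29/11) = 2044/1331. t₃ = (−29/11) − (2044/1331)·((−29/11) − (−2))/((2044/1331) − 7) = −2925/1039.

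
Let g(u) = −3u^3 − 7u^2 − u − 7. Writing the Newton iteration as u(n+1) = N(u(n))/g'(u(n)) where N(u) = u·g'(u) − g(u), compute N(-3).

106

g'(u) = −9u^2 − 14u − 1.
N(u) = u·g'(u) − g(u) = u·(−9u^2 − 14u − 1) − (−3u^3 − 7u^2 − u − 7) = −6u^3 − 7u^2 + 7.
N(-3) = 106.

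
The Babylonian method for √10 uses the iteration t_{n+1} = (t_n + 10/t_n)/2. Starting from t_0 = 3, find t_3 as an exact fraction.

t_1 = (3 + 10/3)/2 = 19/6.
t_2 = (19/6 + 10/(19/6))/2 = 721/228.
t_3 = (721/228 + 10/(721/228))/2 = 1039681/328776.

1039681/328776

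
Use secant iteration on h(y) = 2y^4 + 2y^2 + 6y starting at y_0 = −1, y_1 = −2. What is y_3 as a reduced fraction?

−59552/53401

h(−1) = −2, h(−2) = 28. y_2 = (−2) − 28·((−2) − (−1))/(28 − (−2)) = −16/15.
h(−2) = 28, h(−16/15) = −77728/50625. y_3 = (−16/15) − (−77728/50625)·((−16/15) − (−2))/((−77728/50625) − 28) = −59552/53401.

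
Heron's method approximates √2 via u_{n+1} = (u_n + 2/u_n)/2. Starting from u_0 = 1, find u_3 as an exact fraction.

u_1 = (1 + 2/1)/2 = 3/2.
u_2 = (3/2 + 2/(3/2))/2 = 17/12.
u_3 = (17/12 + 2/(17/12))/2 = 577/408.

577/408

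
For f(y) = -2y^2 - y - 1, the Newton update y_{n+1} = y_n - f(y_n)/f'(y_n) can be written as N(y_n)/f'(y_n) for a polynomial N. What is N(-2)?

f'(y) = -4y - 1.
N(y) = y·f'(y) - f(y) = y·(-4y - 1) - (-2y^2 - y - 1) = -2y^2 + 1.
N(-2) = -7.

-7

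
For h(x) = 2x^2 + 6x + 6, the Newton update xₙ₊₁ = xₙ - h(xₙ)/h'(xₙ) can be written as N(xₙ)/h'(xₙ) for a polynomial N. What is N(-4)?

26

h'(x) = 4x + 6.
N(x) = x·h'(x) - h(x) = x·(4x + 6) - (2x^2 + 6x + 6) = 2x^2 - 6.
N(-4) = 26.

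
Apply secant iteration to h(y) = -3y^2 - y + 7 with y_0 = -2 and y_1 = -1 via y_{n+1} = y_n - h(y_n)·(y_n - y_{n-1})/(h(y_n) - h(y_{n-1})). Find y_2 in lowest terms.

h(-2) = -3, h(-1) = 5. y_2 = (-1) - 5·((-1) - (-2))/(5 - (-3)) = -13/8.

-13/8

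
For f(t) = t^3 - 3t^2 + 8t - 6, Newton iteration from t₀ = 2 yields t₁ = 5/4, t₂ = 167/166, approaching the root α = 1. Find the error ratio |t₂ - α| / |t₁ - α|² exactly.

8/83

t₁ - α = 5/4 - 1 = 1/4, so |t₁ - α| = 1/4.
t₂ - α = 167/166 - 1 = 1/166, so |t₂ - α| = 1/166.
|t₁ - α|² = 1/16.
Ratio = (1/166) / (1/16) = 8/83.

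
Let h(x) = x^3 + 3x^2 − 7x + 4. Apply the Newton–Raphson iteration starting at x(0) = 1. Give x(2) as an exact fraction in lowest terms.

12/13

h'(x) = 3x^2 + 6x − 7.
h(1) = 1, h'(1) = 2, so x(1) = 1 − 1/2 = 1/2.
h(1/2) = 11/8, h'(1/2) = −13/4, so x(2) = (1/2) − (11/8)/(−13/4) = 12/13.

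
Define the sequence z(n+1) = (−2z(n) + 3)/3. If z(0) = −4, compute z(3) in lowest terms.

z(1) = (−2·(−4) + 3)/3 = 11/3.
z(2) = (−2·(11/3) + 3)/3 = −13/9.
z(3) = (−2·(−13/9) + 3)/3 = 53/27.

53/27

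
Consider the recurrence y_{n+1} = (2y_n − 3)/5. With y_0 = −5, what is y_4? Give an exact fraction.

y_1 = (2·(−5) − 3)/5 = −13/5.
y_2 = (2·(−13/5) − 3)/5 = −41/25.
y_3 = (2·(−41/25) − 3)/5 = −157/125.
y_4 = (2·(−157/125) − 3)/5 = −689/625.

−689/625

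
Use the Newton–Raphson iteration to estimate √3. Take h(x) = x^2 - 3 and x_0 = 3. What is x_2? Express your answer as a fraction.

h'(x) = 2x.
h(3) = 6, h'(3) = 6, so x_1 = 3 - 6/6 = 2.
h(2) = 1, h'(2) = 4, so x_2 = 2 - 1/4 = 7/4.

7/4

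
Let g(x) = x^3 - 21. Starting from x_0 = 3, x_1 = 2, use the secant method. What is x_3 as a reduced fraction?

g(3) = 6, g(2) = -13. x_2 = 2 - (-13)·(2 - 3)/((-13) - 6) = 51/19.
g(2) = -13, g(51/19) = -11388/6859. x_3 = (51/19) - (-11388/6859)·((51/19) - 2)/((-11388/6859) - (-13)) = 16659/5983.

16659/5983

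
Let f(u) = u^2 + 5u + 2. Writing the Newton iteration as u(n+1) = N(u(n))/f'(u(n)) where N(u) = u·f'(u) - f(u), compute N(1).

-1

f'(u) = 2u + 5.
N(u) = u·f'(u) - f(u) = u·(2u + 5) - (u^2 + 5u + 2) = u^2 - 2.
N(1) = -1.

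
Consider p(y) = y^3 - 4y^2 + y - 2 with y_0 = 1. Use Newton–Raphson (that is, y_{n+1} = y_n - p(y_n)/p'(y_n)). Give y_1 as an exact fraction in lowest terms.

p'(y) = 3y^2 - 8y + 1.
p(1) = -4, p'(1) = -4, so y_1 = 1 - (-4)/(-4) = 0.

0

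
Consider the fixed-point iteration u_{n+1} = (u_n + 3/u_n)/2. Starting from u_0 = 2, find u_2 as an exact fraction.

u_1 = (2 + 3/2)/2 = 7/4.
u_2 = (7/4 + 3/(7/4))/2 = 97/56.

97/56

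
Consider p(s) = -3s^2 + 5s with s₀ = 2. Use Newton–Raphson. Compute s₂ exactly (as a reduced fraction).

p'(s) = -6s + 5.
p(2) = -2, p'(2) = -7, so s₁ = 2 - (-2)/(-7) = 12/7.
p(12/7) = -12/49, p'(12/7) = -37/7, so s₂ = (12/7) - (-12/49)/(-37/7) = 432/259.

432/259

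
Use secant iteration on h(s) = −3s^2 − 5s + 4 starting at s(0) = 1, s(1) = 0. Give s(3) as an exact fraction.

8/13

h(1) = −4, h(0) = 4. s(2) = 0 − 4·(0 − 1)/(4 − (−4)) = 1/2.
h(0) = 4, h(1/2) = 3/4. s(3) = (1/2) − (3/4)·((1/2) − 0)/((3/4) − 4) = 8/13.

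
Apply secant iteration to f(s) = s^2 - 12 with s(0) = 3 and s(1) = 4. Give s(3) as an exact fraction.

45/13

f(3) = -3, f(4) = 4. s(2) = 4 - 4·(4 - 3)/(4 - (-3)) = 24/7.
f(4) = 4, f(24/7) = -12/49. s(3) = (24/7) - (-12/49)·((24/7) - 4)/((-12/49) - 4) = 45/13.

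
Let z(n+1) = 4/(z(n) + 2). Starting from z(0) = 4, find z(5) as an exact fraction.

z(1) = 4/(4 + 2) = 2/3.
z(2) = 4/(2/3 + 2) = 3/2.
z(3) = 4/(3/2 + 2) = 8/7.
z(4) = 4/(8/7 + 2) = 14/11.
z(5) = 4/(14/11 + 2) = 11/9.

11/9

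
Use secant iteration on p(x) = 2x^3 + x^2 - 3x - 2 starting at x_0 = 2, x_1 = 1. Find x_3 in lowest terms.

p(2) = 12, p(1) = -2. x_2 = 1 - (-2)·(1 - 2)/((-2) - 12) = 8/7.
p(1) = -2, p(8/7) = -390/343. x_3 = (8/7) - (-390/343)·((8/7) - 1)/((-390/343) - (-2)) = 197/148.

197/148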